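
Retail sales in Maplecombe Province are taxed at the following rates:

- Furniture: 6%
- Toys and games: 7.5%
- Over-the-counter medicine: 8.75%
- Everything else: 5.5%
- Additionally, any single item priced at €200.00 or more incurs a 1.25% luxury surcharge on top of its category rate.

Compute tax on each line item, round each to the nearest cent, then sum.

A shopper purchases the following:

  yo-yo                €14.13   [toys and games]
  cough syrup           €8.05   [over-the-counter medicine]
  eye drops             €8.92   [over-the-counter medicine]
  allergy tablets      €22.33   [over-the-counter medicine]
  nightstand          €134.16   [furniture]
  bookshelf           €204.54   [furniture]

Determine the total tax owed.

Yo-yo €14.13: toys and games → 7.5% → €1.06
Cough syrup €8.05: over-the-counter medicine → 8.75% → €0.70
Eye drops €8.92: over-the-counter medicine → 8.75% → €0.78
Allergy tablets €22.33: over-the-counter medicine → 8.75% → €1.95
Nightstand €134.16: furniture → 6% → €8.05
Bookshelf €204.54: furniture → 6% + 1.25% surcharge = 7.25% → €14.83
Total tax = €1.06 + €0.70 + €0.78 + €1.95 + €8.05 + €14.83 = €27.37

€27.37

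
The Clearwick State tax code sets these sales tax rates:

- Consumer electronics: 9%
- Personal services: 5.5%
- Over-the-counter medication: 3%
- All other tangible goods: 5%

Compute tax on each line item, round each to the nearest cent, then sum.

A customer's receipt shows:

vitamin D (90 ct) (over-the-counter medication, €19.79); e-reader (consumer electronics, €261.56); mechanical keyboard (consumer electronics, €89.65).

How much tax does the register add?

€32.20

Vitamin D (90 ct) €19.79: over-the-counter medication → 3% → €0.59
E-reader €261.56: consumer electronics → 9% → €23.54
Mechanical keyboard €89.65: consumer electronics → 9% → €8.07
Total tax = €0.59 + €23.54 + €8.07 = €32.20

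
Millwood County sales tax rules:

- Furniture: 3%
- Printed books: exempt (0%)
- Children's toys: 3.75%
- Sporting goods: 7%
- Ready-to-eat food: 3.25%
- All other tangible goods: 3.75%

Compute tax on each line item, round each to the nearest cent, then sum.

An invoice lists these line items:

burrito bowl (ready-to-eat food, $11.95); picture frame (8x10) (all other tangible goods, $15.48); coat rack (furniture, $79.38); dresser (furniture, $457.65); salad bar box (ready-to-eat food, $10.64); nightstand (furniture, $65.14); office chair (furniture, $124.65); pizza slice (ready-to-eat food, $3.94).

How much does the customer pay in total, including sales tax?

Burrito bowl $11.95: ready-to-eat food → 3.25% → $0.39
Picture frame (8x10) $15.48: all other tangible goods → 3.75% → $0.58
Coat rack $79.38: furniture → 3% → $2.38
Dresser $457.65: furniture → 3% → $13.73
Salad bar box $10.64: ready-to-eat food → 3.25% → $0.35
Nightstand $65.14: furniture → 3% → $1.95
Office chair $124.65: furniture → 3% → $3.74
Pizza slice $3.94: ready-to-eat food → 3.25% → $0.13
Subtotal = $768.83; tax = $23.25; total due = $792.08

$792.08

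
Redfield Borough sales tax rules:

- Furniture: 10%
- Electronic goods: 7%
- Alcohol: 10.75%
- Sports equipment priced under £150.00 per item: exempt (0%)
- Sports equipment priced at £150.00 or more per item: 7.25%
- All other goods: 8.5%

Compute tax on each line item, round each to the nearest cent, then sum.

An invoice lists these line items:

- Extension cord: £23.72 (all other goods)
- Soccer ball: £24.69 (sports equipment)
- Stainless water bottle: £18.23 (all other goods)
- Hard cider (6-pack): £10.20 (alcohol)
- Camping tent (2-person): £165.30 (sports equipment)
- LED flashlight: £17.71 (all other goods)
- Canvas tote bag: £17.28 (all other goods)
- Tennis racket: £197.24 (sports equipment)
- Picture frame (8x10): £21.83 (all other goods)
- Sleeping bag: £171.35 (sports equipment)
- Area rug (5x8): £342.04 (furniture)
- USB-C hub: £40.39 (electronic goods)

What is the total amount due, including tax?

Extension cord £23.72: all other goods → 8.5% → £2.02
Soccer ball £24.69: sports equipment, under £150.00 → 0% → £0.00
Stainless water bottle £18.23: all other goods → 8.5% → £1.55
Hard cider (6-pack) £10.20: alcohol → 10.75% → £1.10
Camping tent (2-person) £165.30: sports equipment, £150.00 or more → 7.25% → £11.98
LED flashlight £17.71: all other goods → 8.5% → £1.51
Canvas tote bag £17.28: all other goods → 8.5% → £1.47
Tennis racket £197.24: sports equipment, £150.00 or more → 7.25% → £14.30
Picture frame (8x10) £21.83: all other goods → 8.5% → £1.86
Sleeping bag £171.35: sports equipment, £150.00 or more → 7.25% → £12.42
Area rug (5x8) £342.04: furniture → 10% → £34.20
USB-C hub £40.39: electronic goods → 7% → £2.83
Subtotal = £1049.98; tax = £85.24; total due = £1135.22

£1135.22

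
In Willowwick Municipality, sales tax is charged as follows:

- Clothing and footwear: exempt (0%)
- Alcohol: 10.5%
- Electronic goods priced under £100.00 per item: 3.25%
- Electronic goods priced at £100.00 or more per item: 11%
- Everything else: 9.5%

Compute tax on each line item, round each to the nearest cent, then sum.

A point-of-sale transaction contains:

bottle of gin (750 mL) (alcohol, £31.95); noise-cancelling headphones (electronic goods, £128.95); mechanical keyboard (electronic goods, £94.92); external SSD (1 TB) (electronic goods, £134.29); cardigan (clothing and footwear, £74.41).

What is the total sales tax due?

£35.38

Bottle of gin (750 mL) £31.95: alcohol → 10.5% → £3.35
Noise-cancelling headphones £128.95: electronic goods, £100.00 or more → 11% → £14.18
Mechanical keyboard £94.92: electronic goods, under £100.00 → 3.25% → £3.08
External SSD (1 TB) £134.29: electronic goods, £100.00 or more → 11% → £14.77
Cardigan £74.41: clothing and footwear → 0% → £0.00
Total tax = £3.35 + £14.18 + £3.08 + £14.77 = £35.38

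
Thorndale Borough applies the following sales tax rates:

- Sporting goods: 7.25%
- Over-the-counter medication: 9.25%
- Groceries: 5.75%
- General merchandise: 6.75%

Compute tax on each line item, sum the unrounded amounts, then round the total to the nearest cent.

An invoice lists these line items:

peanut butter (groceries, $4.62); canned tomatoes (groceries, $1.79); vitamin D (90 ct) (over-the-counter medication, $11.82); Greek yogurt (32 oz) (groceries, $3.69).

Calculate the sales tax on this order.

Peanut butter $4.62: groceries → 5.75% → $0.26565
Canned tomatoes $1.79: groceries → 5.75% → $0.102925
Vitamin D (90 ct) $11.82: over-the-counter medication → 9.25% → $1.09335
Greek yogurt (32 oz) $3.69: groceries → 5.75% → $0.212175
Unrounded tax sum = $1.6741 → $1.67

$1.67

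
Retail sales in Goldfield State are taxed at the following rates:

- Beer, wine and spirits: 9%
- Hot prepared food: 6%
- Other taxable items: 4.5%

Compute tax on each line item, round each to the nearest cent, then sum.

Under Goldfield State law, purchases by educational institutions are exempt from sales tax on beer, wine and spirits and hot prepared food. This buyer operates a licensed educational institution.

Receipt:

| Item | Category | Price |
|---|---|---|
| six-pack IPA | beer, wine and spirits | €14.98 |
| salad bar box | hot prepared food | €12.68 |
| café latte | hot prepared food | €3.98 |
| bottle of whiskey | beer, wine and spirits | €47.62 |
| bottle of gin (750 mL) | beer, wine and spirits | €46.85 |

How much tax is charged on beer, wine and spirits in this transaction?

€0.00

Six-pack IPA €14.98: beer, wine and spirits, buyer-exempt → 0% → €0.00
Bottle of whiskey €47.62: beer, wine and spirits, buyer-exempt → 0% → €0.00
Bottle of gin (750 mL) €46.85: beer, wine and spirits, buyer-exempt → 0% → €0.00
Tax on beer, wine and spirits = €0.00 + €0.00 + €0.00 = €0.00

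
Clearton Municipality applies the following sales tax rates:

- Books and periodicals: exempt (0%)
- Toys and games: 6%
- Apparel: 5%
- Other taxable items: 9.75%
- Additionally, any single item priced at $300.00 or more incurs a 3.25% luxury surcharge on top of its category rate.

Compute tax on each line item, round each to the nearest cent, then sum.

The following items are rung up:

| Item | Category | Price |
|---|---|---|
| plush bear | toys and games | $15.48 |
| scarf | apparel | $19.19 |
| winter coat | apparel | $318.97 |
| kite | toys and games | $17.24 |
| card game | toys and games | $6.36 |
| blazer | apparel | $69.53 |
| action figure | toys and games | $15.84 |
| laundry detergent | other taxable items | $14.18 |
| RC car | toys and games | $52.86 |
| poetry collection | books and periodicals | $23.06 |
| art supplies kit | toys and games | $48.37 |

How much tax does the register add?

$41.50

Plush bear $15.48: toys and games → 6% → $0.93
Scarf $19.19: apparel → 5% → $0.96
Winter coat $318.97: apparel → 5% + 3.25% surcharge = 8.25% → $26.32
Kite $17.24: toys and games → 6% → $1.03
Card game $6.36: toys and games → 6% → $0.38
Blazer $69.53: apparel → 5% → $3.48
Action figure $15.84: toys and games → 6% → $0.95
Laundry detergent $14.18: other taxable items → 9.75% → $1.38
RC car $52.86: toys and games → 6% → $3.17
Poetry collection $23.06: books and periodicals → 0% → $0.00
Art supplies kit $48.37: toys and games → 6% → $2.90
Total tax = $0.93 + $0.96 + $26.32 + $1.03 + $0.38 + $3.48 + $0.95 + $1.38 + $3.17 + $2.90 = $41.50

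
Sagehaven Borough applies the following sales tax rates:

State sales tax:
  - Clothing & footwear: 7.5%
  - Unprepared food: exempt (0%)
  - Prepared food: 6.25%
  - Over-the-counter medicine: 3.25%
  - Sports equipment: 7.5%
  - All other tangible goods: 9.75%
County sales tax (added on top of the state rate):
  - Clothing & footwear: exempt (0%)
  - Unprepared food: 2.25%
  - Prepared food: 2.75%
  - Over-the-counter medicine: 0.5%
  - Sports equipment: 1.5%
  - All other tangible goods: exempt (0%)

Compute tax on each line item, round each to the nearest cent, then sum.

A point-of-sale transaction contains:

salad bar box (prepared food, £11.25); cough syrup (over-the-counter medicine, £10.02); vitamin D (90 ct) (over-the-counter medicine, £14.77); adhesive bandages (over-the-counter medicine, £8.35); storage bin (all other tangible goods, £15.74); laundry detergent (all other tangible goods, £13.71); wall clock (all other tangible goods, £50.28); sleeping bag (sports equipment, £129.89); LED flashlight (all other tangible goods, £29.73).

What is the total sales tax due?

Salad bar box £11.25: prepared food → 6.25% + 2.75% county = 9% → £1.01
Cough syrup £10.02: over-the-counter medicine → 3.25% + 0.5% county = 3.75% → £0.38
Vitamin D (90 ct) £14.77: over-the-counter medicine → 3.25% + 0.5% county = 3.75% → £0.55
Adhesive bandages £8.35: over-the-counter medicine → 3.25% + 0.5% county = 3.75% → £0.31
Storage bin £15.74: all other tangible goods → 9.75% + 0% county = 9.75% → £1.53
Laundry detergent £13.71: all other tangible goods → 9.75% + 0% county = 9.75% → £1.34
Wall clock £50.28: all other tangible goods → 9.75% + 0% county = 9.75% → £4.90
Sleeping bag £129.89: sports equipment → 7.5% + 1.5% county = 9% → £11.69
LED flashlight £29.73: all other tangible goods → 9.75% + 0% county = 9.75% → £2.90
Total tax = £1.01 + £0.38 + £0.55 + £0.31 + £1.53 + £1.34 + £4.90 + £11.69 + £2.90 = £24.61

£24.61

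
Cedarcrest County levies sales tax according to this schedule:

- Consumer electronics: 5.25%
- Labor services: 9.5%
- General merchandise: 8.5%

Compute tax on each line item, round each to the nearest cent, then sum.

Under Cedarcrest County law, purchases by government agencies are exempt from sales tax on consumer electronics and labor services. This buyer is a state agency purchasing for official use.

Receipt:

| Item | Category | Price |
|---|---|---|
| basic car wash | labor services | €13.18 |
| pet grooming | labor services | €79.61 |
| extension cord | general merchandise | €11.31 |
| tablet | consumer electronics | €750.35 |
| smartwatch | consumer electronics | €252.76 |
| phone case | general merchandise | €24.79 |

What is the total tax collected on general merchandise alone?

Extension cord €11.31: general merchandise → 8.5% → €0.96
Phone case €24.79: general merchandise → 8.5% → €2.11
Tax on general merchandise = €0.96 + €2.11 = €3.07

€3.07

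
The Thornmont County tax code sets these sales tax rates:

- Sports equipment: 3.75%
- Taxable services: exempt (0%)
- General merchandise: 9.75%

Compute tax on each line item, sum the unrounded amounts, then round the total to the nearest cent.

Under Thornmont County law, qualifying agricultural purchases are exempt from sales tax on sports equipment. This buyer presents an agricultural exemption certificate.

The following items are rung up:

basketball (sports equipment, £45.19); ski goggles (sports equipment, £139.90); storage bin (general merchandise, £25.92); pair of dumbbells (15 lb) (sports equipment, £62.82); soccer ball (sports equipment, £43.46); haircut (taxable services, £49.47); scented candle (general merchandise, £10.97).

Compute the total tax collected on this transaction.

Basketball £45.19: sports equipment, buyer-exempt → 0% → £0.00
Ski goggles £139.90: sports equipment, buyer-exempt → 0% → £0.00
Storage bin £25.92: general merchandise → 9.75% → £2.5272
Pair of dumbbells (15 lb) £62.82: sports equipment, buyer-exempt → 0% → £0.00
Soccer ball £43.46: sports equipment, buyer-exempt → 0% → £0.00
Haircut £49.47: taxable services → 0% → £0.00
Scented candle £10.97: general merchandise → 9.75% → £1.069575
Unrounded tax sum = £3.596775 → £3.60

£3.60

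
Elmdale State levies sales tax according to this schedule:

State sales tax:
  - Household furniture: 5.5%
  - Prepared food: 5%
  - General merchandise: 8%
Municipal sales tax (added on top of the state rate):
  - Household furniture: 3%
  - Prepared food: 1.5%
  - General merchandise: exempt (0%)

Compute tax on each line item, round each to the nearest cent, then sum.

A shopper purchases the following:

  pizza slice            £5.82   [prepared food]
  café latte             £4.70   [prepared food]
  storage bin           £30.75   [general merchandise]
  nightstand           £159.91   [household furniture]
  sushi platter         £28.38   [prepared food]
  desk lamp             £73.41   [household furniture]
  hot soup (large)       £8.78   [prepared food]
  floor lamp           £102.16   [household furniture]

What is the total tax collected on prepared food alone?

Pizza slice £5.82: prepared food → 5% + 1.5% municipal = 6.5% → £0.38
Café latte £4.70: prepared food → 5% + 1.5% municipal = 6.5% → £0.31
Sushi platter £28.38: prepared food → 5% + 1.5% municipal = 6.5% → £1.84
Hot soup (large) £8.78: prepared food → 5% + 1.5% municipal = 6.5% → £0.57
Tax on prepared food = £0.38 + £0.31 + £1.84 + £0.57 = £3.10

£3.10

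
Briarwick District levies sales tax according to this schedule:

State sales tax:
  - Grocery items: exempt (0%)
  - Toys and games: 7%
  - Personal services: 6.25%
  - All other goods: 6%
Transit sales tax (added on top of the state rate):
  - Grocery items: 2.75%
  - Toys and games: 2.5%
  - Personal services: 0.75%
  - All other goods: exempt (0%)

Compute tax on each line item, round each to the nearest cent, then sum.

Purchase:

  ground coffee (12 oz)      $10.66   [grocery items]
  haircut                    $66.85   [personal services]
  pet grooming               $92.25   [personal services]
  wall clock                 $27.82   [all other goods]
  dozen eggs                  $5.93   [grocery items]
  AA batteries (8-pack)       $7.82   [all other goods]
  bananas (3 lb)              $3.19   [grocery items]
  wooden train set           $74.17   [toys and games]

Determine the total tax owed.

Ground coffee (12 oz) $10.66: grocery items → 0% + 2.75% transit = 2.75% → $0.29
Haircut $66.85: personal services → 6.25% + 0.75% transit = 7% → $4.68
Pet grooming $92.25: personal services → 6.25% + 0.75% transit = 7% → $6.46
Wall clock $27.82: all other goods → 6% + 0% transit = 6% → $1.67
Dozen eggs $5.93: grocery items → 0% + 2.75% transit = 2.75% → $0.16
AA batteries (8-pack) $7.82: all other goods → 6% + 0% transit = 6% → $0.47
Bananas (3 lb) $3.19: grocery items → 0% + 2.75% transit = 2.75% → $0.09
Wooden train set $74.17: toys and games → 7% + 2.5% transit = 9.5% → $7.05
Total tax = $0.29 + $4.68 + $6.46 + $1.67 + $0.16 + $0.47 + $0.09 + $7.05 = $20.87

$20.87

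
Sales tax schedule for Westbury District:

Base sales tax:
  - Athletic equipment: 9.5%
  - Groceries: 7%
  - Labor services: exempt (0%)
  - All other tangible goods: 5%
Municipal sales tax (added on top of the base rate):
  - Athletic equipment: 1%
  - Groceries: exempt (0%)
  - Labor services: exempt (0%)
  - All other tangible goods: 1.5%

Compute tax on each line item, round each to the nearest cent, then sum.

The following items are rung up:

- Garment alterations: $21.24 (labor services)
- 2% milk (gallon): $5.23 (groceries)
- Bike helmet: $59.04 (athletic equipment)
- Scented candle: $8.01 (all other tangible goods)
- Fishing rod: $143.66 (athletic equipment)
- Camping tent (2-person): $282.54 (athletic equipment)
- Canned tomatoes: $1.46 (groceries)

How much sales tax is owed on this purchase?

Garment alterations $21.24: labor services → 0% + 0% municipal = 0% → $0.00
2% milk (gallon) $5.23: groceries → 7% + 0% municipal = 7% → $0.37
Bike helmet $59.04: athletic equipment → 9.5% + 1% municipal = 10.5% → $6.20
Scented candle $8.01: all other tangible goods → 5% + 1.5% municipal = 6.5% → $0.52
Fishing rod $143.66: athletic equipment → 9.5% + 1% municipal = 10.5% → $15.08
Camping tent (2-person) $282.54: athletic equipment → 9.5% + 1% municipal = 10.5% → $29.67
Canned tomatoes $1.46: groceries → 7% + 0% municipal = 7% → $0.10
Total tax = $0.37 + $6.20 + $0.52 + $15.08 + $29.67 + $0.10 = $51.94

$51.94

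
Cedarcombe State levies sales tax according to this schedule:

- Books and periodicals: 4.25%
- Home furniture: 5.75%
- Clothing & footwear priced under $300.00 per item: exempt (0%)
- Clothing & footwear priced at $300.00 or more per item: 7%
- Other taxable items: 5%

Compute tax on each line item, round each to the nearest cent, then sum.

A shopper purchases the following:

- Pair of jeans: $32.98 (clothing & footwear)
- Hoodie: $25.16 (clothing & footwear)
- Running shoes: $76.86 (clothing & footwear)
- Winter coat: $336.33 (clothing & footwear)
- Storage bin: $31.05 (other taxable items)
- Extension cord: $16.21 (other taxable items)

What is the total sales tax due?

$25.90

Pair of jeans $32.98: clothing & footwear, under $300.00 → 0% → $0.00
Hoodie $25.16: clothing & footwear, under $300.00 → 0% → $0.00
Running shoes $76.86: clothing & footwear, under $300.00 → 0% → $0.00
Winter coat $336.33: clothing & footwear, $300.00 or more → 7% → $23.54
Storage bin $31.05: other taxable items → 5% → $1.55
Extension cord $16.21: other taxable items → 5% → $0.81
Total tax = $23.54 + $1.55 + $0.81 = $25.90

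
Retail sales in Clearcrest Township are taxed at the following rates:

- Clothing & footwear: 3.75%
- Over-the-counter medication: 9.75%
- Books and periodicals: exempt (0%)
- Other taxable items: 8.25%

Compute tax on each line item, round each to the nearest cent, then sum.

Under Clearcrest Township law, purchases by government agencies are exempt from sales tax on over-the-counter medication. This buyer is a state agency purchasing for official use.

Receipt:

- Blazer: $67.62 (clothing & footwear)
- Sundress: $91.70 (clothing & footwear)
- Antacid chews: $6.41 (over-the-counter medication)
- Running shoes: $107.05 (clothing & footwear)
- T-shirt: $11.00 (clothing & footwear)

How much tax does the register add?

Blazer $67.62: clothing & footwear → 3.75% → $2.54
Sundress $91.70: clothing & footwear → 3.75% → $3.44
Antacid chews $6.41: over-the-counter medication, buyer-exempt → 0% → $0.00
Running shoes $107.05: clothing & footwear → 3.75% → $4.01
T-shirt $11.00: clothing & footwear → 3.75% → $0.41
Total tax = $2.54 + $3.44 + $4.01 + $0.41 = $10.40

$10.40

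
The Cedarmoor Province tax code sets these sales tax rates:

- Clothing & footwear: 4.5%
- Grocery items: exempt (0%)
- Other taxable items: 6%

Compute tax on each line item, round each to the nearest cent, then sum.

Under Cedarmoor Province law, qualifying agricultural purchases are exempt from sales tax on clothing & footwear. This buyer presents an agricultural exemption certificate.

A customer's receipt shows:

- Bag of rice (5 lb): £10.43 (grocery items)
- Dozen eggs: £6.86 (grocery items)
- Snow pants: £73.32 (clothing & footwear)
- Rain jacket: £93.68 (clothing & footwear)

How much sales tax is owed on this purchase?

Bag of rice (5 lb) £10.43: grocery items → 0% → £0.00
Dozen eggs £6.86: grocery items → 0% → £0.00
Snow pants £73.32: clothing & footwear, buyer-exempt → 0% → £0.00
Rain jacket £93.68: clothing & footwear, buyer-exempt → 0% → £0.00
Total tax = £0.00

£0.00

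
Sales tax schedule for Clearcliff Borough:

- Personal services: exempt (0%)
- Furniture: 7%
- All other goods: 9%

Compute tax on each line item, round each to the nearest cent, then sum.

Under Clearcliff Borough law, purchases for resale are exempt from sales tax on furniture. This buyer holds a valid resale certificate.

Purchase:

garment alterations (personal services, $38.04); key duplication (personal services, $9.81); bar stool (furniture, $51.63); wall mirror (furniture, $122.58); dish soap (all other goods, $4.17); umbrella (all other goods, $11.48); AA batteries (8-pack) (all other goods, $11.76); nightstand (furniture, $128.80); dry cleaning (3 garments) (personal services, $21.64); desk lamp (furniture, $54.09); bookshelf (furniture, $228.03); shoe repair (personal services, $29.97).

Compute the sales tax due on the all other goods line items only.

Dish soap $4.17: all other goods → 9% → $0.38
Umbrella $11.48: all other goods → 9% → $1.03
AA batteries (8-pack) $11.76: all other goods → 9% → $1.06
Tax on all other goods = $0.38 + $1.03 + $1.06 = $2.47

$2.47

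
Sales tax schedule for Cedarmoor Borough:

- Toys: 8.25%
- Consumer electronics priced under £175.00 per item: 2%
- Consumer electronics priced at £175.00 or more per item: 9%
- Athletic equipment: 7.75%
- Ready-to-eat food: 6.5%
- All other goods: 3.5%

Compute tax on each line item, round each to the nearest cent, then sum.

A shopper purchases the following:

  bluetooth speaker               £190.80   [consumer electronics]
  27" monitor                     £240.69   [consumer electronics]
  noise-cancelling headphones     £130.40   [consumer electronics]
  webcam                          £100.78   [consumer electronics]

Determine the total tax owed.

Bluetooth speaker £190.80: consumer electronics, £175.00 or more → 9% → £17.17
27" monitor £240.69: consumer electronics, £175.00 or more → 9% → £21.66
Noise-cancelling headphones £130.40: consumer electronics, under £175.00 → 2% → £2.61
Webcam £100.78: consumer electronics, under £175.00 → 2% → £2.02
Total tax = £17.17 + £21.66 + £2.61 + £2.02 = £43.46

£43.46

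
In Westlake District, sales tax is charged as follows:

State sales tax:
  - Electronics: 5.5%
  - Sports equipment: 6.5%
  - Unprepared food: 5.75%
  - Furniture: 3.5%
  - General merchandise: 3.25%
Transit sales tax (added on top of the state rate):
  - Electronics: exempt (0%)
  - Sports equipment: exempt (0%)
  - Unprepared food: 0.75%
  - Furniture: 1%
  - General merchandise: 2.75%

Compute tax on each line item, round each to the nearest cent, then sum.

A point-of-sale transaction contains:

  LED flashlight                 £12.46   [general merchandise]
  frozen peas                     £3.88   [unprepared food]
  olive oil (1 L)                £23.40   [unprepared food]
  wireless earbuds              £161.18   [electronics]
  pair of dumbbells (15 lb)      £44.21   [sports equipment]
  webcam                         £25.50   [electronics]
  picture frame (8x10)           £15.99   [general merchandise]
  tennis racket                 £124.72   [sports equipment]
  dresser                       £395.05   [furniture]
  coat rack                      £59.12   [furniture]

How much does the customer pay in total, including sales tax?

LED flashlight £12.46: general merchandise → 3.25% + 2.75% transit = 6% → £0.75
Frozen peas £3.88: unprepared food → 5.75% + 0.75% transit = 6.5% → £0.25
Olive oil (1 L) £23.40: unprepared food → 5.75% + 0.75% transit = 6.5% → £1.52
Wireless earbuds £161.18: electronics → 5.5% + 0% transit = 5.5% → £8.86
Pair of dumbbells (15 lb) £44.21: sports equipment → 6.5% + 0% transit = 6.5% → £2.87
Webcam £25.50: electronics → 5.5% + 0% transit = 5.5% → £1.40
Picture frame (8x10) £15.99: general merchandise → 3.25% + 2.75% transit = 6% → £0.96
Tennis racket £124.72: sports equipment → 6.5% + 0% transit = 6.5% → £8.11
Dresser £395.05: furniture → 3.5% + 1% transit = 4.5% → £17.78
Coat rack £59.12: furniture → 3.5% + 1% transit = 4.5% → £2.66
Subtotal = £865.51; tax = £45.16; total due = £910.67

£910.67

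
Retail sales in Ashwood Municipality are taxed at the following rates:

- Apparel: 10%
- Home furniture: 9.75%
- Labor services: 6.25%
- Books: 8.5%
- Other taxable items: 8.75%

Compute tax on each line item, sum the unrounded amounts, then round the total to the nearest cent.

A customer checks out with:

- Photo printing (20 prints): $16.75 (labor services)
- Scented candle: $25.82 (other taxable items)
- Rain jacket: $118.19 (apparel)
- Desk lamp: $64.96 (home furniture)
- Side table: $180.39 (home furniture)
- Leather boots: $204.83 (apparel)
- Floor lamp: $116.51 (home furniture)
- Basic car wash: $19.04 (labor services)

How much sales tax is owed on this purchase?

Photo printing (20 prints) $16.75: labor services → 6.25% → $1.046875
Scented candle $25.82: other taxable items → 8.75% → $2.25925
Rain jacket $118.19: apparel → 10% → $11.819
Desk lamp $64.96: home furniture → 9.75% → $6.3336
Side table $180.39: home furniture → 9.75% → $17.588025
Leather boots $204.83: apparel → 10% → $20.483
Floor lamp $116.51: home furniture → 9.75% → $11.359725
Basic car wash $19.04: labor services → 6.25% → $1.19
Unrounded tax sum = $72.079475 → $72.08

$72.08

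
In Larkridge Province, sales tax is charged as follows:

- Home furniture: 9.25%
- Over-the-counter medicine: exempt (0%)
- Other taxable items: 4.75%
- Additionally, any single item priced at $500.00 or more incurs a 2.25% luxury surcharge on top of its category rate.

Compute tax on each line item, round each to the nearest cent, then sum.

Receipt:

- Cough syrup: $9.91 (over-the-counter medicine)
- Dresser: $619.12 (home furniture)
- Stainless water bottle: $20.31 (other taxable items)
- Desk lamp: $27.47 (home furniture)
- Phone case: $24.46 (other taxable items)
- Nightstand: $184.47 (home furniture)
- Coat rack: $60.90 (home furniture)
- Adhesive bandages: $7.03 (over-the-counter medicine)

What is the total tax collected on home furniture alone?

Dresser $619.12: home furniture → 9.25% + 2.25% surcharge = 11.5% → $71.20
Desk lamp $27.47: home furniture → 9.25% → $2.54
Nightstand $184.47: home furniture → 9.25% → $17.06
Coat rack $60.90: home furniture → 9.25% → $5.63
Tax on home furniture = $71.20 + $2.54 + $17.06 + $5.63 = $96.43

$96.43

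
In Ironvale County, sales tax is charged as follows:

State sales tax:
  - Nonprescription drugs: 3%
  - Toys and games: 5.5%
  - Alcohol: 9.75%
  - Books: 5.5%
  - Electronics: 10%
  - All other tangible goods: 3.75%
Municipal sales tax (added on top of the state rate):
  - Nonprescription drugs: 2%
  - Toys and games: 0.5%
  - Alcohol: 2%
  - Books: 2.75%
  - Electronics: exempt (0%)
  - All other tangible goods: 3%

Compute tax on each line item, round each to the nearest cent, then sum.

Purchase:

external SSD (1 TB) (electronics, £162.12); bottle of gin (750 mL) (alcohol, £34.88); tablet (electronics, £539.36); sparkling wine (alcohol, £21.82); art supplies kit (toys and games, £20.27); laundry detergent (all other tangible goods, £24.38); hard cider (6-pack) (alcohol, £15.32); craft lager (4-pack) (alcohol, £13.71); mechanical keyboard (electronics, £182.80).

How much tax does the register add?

External SSD (1 TB) £162.12: electronics → 10% + 0% municipal = 10% → £16.21
Bottle of gin (750 mL) £34.88: alcohol → 9.75% + 2% municipal = 11.75% → £4.10
Tablet £539.36: electronics → 10% + 0% municipal = 10% → £53.94
Sparkling wine £21.82: alcohol → 9.75% + 2% municipal = 11.75% → £2.56
Art supplies kit £20.27: toys and games → 5.5% + 0.5% municipal = 6% → £1.22
Laundry detergent £24.38: all other tangible goods → 3.75% + 3% municipal = 6.75% → £1.65
Hard cider (6-pack) £15.32: alcohol → 9.75% + 2% municipal = 11.75% → £1.80
Craft lager (4-pack) £13.71: alcohol → 9.75% + 2% municipal = 11.75% → £1.61
Mechanical keyboard £182.80: electronics → 10% + 0% municipal = 10% → £18.28
Total tax = £16.21 + £4.10 + £53.94 + £2.56 + £1.22 + £1.65 + £1.80 + £1.61 + £18.28 = £101.37

£101.37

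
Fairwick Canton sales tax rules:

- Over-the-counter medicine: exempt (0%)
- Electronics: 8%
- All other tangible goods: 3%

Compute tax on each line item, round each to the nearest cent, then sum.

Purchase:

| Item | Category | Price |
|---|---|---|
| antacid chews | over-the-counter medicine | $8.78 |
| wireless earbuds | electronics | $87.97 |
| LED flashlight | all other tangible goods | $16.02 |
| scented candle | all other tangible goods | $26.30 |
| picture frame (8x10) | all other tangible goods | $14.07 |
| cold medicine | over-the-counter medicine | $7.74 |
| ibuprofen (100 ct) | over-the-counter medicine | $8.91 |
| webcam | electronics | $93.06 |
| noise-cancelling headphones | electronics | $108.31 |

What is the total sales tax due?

$24.83

Antacid chews $8.78: over-the-counter medicine → 0% → $0.00
Wireless earbuds $87.97: electronics → 8% → $7.04
LED flashlight $16.02: all other tangible goods → 3% → $0.48
Scented candle $26.30: all other tangible goods → 3% → $0.79
Picture frame (8x10) $14.07: all other tangible goods → 3% → $0.42
Cold medicine $7.74: over-the-counter medicine → 0% → $0.00
Ibuprofen (100 ct) $8.91: over-the-counter medicine → 0% → $0.00
Webcam $93.06: electronics → 8% → $7.44
Noise-cancelling headphones $108.31: electronics → 8% → $8.66
Total tax = $7.04 + $0.48 + $0.79 + $0.42 + $7.44 + $8.66 = $24.83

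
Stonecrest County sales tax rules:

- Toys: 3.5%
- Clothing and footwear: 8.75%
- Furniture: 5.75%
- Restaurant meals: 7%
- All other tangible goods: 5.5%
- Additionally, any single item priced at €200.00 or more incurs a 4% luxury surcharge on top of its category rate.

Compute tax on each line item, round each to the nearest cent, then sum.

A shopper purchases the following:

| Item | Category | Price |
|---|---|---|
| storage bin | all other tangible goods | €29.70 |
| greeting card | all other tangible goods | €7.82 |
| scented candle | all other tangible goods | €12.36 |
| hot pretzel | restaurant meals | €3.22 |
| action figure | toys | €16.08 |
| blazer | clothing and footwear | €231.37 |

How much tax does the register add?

€33.03

Storage bin €29.70: all other tangible goods → 5.5% → €1.63
Greeting card €7.82: all other tangible goods → 5.5% → €0.43
Scented candle €12.36: all other tangible goods → 5.5% → €0.68
Hot pretzel €3.22: restaurant meals → 7% → €0.23
Action figure €16.08: toys → 3.5% → €0.56
Blazer €231.37: clothing and footwear → 8.75% + 4% surcharge = 12.75% → €29.50
Total tax = €1.63 + €0.43 + €0.68 + €0.23 + €0.56 + €29.50 = €33.03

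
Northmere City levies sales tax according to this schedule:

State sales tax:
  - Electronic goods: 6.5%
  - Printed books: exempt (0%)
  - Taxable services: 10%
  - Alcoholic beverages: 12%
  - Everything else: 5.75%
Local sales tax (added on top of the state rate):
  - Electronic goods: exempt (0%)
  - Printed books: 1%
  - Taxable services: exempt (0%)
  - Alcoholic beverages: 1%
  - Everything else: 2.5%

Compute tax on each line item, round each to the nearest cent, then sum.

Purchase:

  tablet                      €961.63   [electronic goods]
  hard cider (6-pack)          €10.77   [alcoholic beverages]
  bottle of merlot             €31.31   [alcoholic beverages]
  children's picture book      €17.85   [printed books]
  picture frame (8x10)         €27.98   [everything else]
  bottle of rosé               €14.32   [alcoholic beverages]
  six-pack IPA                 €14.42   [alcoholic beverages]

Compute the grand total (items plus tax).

€1152.48

Tablet €961.63: electronic goods → 6.5% + 0% local = 6.5% → €62.51
Hard cider (6-pack) €10.77: alcoholic beverages → 12% + 1% local = 13% → €1.40
Bottle of merlot €31.31: alcoholic beverages → 12% + 1% local = 13% → €4.07
Children's picture book €17.85: printed books → 0% + 1% local = 1% → €0.18
Picture frame (8x10) €27.98: everything else → 5.75% + 2.5% local = 8.25% → €2.31
Bottle of rosé €14.32: alcoholic beverages → 12% + 1% local = 13% → €1.86
Six-pack IPA €14.42: alcoholic beverages → 12% + 1% local = 13% → €1.87
Subtotal = €1078.28; tax = €74.20; total due = €1152.48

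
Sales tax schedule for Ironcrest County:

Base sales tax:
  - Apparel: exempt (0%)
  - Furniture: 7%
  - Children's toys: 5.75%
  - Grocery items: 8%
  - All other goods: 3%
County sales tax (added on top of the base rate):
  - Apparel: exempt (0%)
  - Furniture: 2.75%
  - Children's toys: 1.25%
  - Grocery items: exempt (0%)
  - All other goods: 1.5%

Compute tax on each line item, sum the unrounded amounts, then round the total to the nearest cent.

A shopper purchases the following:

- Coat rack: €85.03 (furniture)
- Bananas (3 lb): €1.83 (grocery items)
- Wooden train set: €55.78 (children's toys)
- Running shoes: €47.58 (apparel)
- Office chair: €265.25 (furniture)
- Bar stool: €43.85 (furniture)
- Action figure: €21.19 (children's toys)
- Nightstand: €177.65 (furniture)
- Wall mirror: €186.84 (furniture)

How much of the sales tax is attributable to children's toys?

€5.39

Wooden train set €55.78: children's toys → 5.75% + 1.25% county = 7% → €3.9046
Action figure €21.19: children's toys → 5.75% + 1.25% county = 7% → €1.4833
Tax on children's toys: unrounded sum = €5.3879 → €5.39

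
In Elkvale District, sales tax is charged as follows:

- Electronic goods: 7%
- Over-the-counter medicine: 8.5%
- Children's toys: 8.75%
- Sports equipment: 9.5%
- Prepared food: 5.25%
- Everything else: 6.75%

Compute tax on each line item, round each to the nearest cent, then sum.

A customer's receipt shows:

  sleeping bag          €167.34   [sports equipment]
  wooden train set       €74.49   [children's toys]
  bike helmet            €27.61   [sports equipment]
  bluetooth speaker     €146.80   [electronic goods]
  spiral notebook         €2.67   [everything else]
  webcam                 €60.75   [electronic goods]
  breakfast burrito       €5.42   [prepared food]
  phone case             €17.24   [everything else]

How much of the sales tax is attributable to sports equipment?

Sleeping bag €167.34: sports equipment → 9.5% → €15.90
Bike helmet €27.61: sports equipment → 9.5% → €2.62
Tax on sports equipment = €15.90 + €2.62 = €18.52

€18.52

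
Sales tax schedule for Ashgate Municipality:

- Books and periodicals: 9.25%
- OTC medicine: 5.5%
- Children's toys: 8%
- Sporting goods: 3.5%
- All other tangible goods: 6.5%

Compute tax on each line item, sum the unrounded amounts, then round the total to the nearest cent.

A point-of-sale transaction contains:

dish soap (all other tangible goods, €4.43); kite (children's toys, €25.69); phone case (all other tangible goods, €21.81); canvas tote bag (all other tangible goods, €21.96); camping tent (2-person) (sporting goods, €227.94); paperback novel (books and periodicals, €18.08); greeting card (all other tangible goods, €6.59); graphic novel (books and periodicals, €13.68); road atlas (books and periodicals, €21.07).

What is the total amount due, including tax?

€379.73

Dish soap €4.43: all other tangible goods → 6.5% → €0.28795
Kite €25.69: children's toys → 8% → €2.0552
Phone case €21.81: all other tangible goods → 6.5% → €1.41765
Canvas tote bag €21.96: all other tangible goods → 6.5% → €1.4274
Camping tent (2-person) €227.94: sporting goods → 3.5% → €7.9779
Paperback novel €18.08: books and periodicals → 9.25% → €1.6724
Greeting card €6.59: all other tangible goods → 6.5% → €0.42835
Graphic novel €13.68: books and periodicals → 9.25% → €1.2654
Road atlas €21.07: books and periodicals → 9.25% → €1.948975
Subtotal = €361.25; unrounded tax = €18.481225 → €18.48; total due = €379.73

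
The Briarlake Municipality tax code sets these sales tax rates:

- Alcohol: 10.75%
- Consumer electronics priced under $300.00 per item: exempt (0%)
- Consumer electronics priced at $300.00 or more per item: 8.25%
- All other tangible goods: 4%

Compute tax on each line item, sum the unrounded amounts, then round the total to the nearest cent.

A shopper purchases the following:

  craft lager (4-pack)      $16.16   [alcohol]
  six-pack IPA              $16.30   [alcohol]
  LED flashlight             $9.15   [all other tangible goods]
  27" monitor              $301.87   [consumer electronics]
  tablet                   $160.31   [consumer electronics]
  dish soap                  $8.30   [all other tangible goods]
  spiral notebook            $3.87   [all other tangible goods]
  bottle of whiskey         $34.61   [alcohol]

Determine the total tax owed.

$32.97

Craft lager (4-pack) $16.16: alcohol → 10.75% → $1.7372
Six-pack IPA $16.30: alcohol → 10.75% → $1.75225
LED flashlight $9.15: all other tangible goods → 4% → $0.366
27" monitor $301.87: consumer electronics, $300.00 or more → 8.25% → $24.904275
Tablet $160.31: consumer electronics, under $300.00 → 0% → $0.00
Dish soap $8.30: all other tangible goods → 4% → $0.332
Spiral notebook $3.87: all other tangible goods → 4% → $0.1548
Bottle of whiskey $34.61: alcohol → 10.75% → $3.720575
Unrounded tax sum = $32.9671 → $32.97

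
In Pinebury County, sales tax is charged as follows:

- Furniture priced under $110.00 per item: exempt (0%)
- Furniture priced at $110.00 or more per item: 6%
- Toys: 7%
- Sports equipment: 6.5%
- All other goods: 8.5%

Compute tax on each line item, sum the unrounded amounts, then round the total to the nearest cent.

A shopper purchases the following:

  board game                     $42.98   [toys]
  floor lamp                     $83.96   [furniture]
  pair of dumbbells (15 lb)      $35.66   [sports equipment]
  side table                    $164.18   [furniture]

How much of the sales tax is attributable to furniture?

Floor lamp $83.96: furniture, under $110.00 → 0% → $0.00
Side table $164.18: furniture, $110.00 or more → 6% → $9.8508
Tax on furniture: unrounded sum = $9.8508 → $9.85

$9.85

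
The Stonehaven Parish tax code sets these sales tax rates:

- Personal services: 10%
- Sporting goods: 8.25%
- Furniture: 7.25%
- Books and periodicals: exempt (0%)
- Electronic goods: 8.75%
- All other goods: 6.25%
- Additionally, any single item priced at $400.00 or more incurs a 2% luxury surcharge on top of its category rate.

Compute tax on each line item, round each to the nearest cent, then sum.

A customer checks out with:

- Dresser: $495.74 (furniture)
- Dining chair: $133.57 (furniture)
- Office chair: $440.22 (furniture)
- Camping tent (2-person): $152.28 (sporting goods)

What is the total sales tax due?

Dresser $495.74: furniture → 7.25% + 2% surcharge = 9.25% → $45.86
Dining chair $133.57: furniture → 7.25% → $9.68
Office chair $440.22: furniture → 7.25% + 2% surcharge = 9.25% → $40.72
Camping tent (2-person) $152.28: sporting goods → 8.25% → $12.56
Total tax = $45.86 + $9.68 + $40.72 + $12.56 = $108.82

$108.82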